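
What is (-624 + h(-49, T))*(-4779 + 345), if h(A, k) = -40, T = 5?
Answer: 2944176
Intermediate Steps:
(-624 + h(-49, T))*(-4779 + 345) = (-624 - 40)*(-4779 + 345) = -664*(-4434) = 2944176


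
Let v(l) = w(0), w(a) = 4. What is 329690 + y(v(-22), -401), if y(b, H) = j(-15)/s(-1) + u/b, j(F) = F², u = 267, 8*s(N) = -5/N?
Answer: 1320467/4 ≈ 3.3012e+5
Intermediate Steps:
v(l) = 4
s(N) = -5/(8*N) (s(N) = (-5/N)/8 = -5/(8*N))
y(b, H) = 360 + 267/b (y(b, H) = (-15)²/((-5/8/(-1))) + 267/b = 225/((-5/8*(-1))) + 267/b = 225/(5/8) + 267/b = 225*(8/5) + 267/b = 360 + 267/b)
329690 + y(v(-22), -401) = 329690 + (360 + 267/4) = 329690 + 1707/4 = 1320467/4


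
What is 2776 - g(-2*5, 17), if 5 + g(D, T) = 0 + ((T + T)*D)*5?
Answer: 4481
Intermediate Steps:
g(D, T) = -5 + 10*D*T (g(D, T) = -5 + (0 + ((T + T)*D)*5) = -5 + (0 + ((2*T)*D)*5) = -5 + (0 + (2*D*T)*5) = -5 + (0 + 10*D*T) = -5 + 10*D*T)
2776 - g(-2*5, 17) = 2776 - (-5 + 10*(-2*5)*17) = 2776 - (-5 + 10*(-10)*17) = 2776 - (-5 - 1700) = 2776 - 1*(-1705) = 2776 + 1705 = 4481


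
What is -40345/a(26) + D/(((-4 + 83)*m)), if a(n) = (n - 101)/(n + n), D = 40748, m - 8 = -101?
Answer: 1027367272/36735 ≈ 27967.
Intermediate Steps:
m = -93 (m = 8 - 101 = -93)
a(n) = (-101 + n)/(2*n) (a(n) = (-101 + n)/((2*n)) = (-101 + n)*(1/(2*n)) = (-101 + n)/(2*n))
-40345/a(26) + D/(((-4 + 83)*m)) = -40345*52/(-101 + 26) + 40748/(((-4 + 83)*(-93))) = -40345/((½)*(1/26)*(-75)) + 40748/((79*(-93))) = -40345/(-75/52) + 40748/(-7347) = -40345*(-52/75) + 40748*(-1/7347) = 419588/15 - 40748/7347 = 1027367272/36735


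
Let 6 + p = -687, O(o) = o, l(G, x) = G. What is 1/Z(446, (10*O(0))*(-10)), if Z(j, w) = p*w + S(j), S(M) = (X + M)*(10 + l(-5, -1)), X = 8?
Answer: 1/2270 ≈ 0.00044053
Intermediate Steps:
S(M) = 40 + 5*M (S(M) = (8 + M)*(10 - 5) = (8 + M)*5 = 40 + 5*M)
p = -693 (p = -6 - 687 = -693)
Z(j, w) = 40 - 693*w + 5*j (Z(j, w) = -693*w + (40 + 5*j) = 40 - 693*w + 5*j)
1/Z(446, (10*O(0))*(-10)) = 1/(40 - 693*10*0*(-10) + 5*446) = 1/(40 - 0*(-10) + 2230) = 1/(40 - 693*0 + 2230) = 1/(40 + 0 + 2230) = 1/2270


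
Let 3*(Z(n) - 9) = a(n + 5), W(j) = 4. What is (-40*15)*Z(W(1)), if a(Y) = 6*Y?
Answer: -16200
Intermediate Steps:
Z(n) = 19 + 2*n (Z(n) = 9 + (6*(n + 5))/3 = 9 + (6*(5 + n))/3 = 9 + (30 + 6*n)/3 = 9 + (10 + 2*n) = 19 + 2*n)
(-40*15)*Z(W(1)) = (-40*15)*(19 + 2*4) = (-8*75)*(19 + 8) = -600*27 = -16200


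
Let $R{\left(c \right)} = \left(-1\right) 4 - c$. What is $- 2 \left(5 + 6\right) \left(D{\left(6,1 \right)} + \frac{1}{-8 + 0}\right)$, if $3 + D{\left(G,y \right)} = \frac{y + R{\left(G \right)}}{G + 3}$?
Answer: $\frac{363}{4} \approx 90.75$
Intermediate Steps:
$R{\left(c \right)} = -4 - c$
$D{\left(G,y \right)} = -3 + \frac{-4 + y - G}{3 + G}$ ($D{\left(G,y \right)} = -3 + \frac{y - \left(4 + G\right)}{G + 3} = -3 + \frac{-4 + y - G}{3 + G}$)
$- 2 \left(5 + 6\right) \left(D{\left(6,1 \right)} + \frac{1}{-8 + 0}\right) = - 2 \left(5 + 6\right) \left(\frac{-13 + 1 - 24}{3 + 6} + \frac{1}{-8 + 0}\right) = \left(-2\right) 11 \left(\frac{-13 + 1 - 24}{9} + \frac{1}{-8}\right) = - 22 \left(\frac{1}{9} \left(-36\right) - \frac{1}{8}\right) = - 22 \left(-4 - \frac{1}{8}\right) = \left(-22\right) \left(- \frac{33}{8}\right) = \frac{363}{4}$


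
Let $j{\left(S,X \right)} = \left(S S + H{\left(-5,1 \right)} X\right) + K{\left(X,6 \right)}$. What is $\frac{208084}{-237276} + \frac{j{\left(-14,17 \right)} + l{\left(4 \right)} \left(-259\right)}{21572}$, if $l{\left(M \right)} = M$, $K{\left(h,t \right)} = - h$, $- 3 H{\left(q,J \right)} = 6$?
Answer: $- \frac{1175050241}{1279629468} \approx -0.91827$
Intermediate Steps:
$H{\left(q,J \right)} = -2$ ($H{\left(q,J \right)} = \left(- \frac{1}{3}\right) 6 = -2$)
$j{\left(S,X \right)} = S^{2} - 3 X$ ($j{\left(S,X \right)} = \left(S S - 2 X\right) - X = \left(S^{2} - 2 X\right) - X = S^{2} - 3 X$)
$\frac{208084}{-237276} + \frac{j{\left(-14,17 \right)} + l{\left(4 \right)} \left(-259\right)}{21572} = \frac{208084}{-237276} + \frac{\left(\left(-14\right)^{2} - 51\right) + 4 \left(-259\right)}{21572} = 208084 \left(- \frac{1}{237276}\right) + \left(\left(196 - 51\right) - 1036\right) \frac{1}{21572} = - \frac{52021}{59319} + \left(145 - 1036\right) \frac{1}{21572} = - \frac{52021}{59319} - \frac{891}{21572} = - \frac{1175050241}{1279629468}$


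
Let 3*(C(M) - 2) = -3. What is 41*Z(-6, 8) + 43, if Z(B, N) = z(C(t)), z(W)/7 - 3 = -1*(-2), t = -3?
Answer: 1478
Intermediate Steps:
C(M) = 1 (C(M) = 2 + (⅓)*(-3) = 2 - 1 = 1)
z(W) = 35 (z(W) = 21 + 7*(-1*(-2)) = 21 + 7*2 = 21 + 14 = 35)
Z(B, N) = 35
41*Z(-6, 8) + 43 = 41*35 + 43 = 1435 + 43 = 1478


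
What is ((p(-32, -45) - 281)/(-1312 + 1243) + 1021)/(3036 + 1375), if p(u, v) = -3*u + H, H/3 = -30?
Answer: 70724/304359 ≈ 0.23237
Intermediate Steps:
H = -90 (H = 3*(-30) = -90)
p(u, v) = -90 - 3*u (p(u, v) = -3*u - 90 = -90 - 3*u)
((p(-32, -45) - 281)/(-1312 + 1243) + 1021)/(3036 + 1375) = (((-90 - 3*(-32)) - 281)/(-1312 + 1243) + 1021)/(3036 + 1375) = (((-90 + 96) - 281)/(-69) + 1021)/4411 = ((6 - 281)*(-1/69) + 1021)*(1/4411) = (-275*(-1/69) + 1021)*(1/4411) = (275/69 + 1021)*(1/4411) = (70724/69)*(1/4411) = 70724/304359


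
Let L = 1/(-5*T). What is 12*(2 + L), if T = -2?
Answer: 126/5 ≈ 25.200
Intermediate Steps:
L = ⅒ (L = 1/(-5*(-2)) = 1/10 = ⅒ ≈ 0.10000)
12*(2 + L) = 12*(2 + ⅒) = 12*(21/10) = 126/5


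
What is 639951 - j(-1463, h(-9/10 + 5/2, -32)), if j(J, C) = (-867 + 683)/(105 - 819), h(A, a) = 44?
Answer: 228462415/357 ≈ 6.3995e+5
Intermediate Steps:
j(J, C) = 92/357 (j(J, C) = -184/(-714) = -184*(-1/714) = 92/357)
639951 - j(-1463, h(-9/10 + 5/2, -32)) = 639951 - 1*92/357 = 639951 - 92/357 = 228462415/357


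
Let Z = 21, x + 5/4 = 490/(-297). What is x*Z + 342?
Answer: 111317/396 ≈ 281.10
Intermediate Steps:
x = -3445/1188 (x = -5/4 + 490/(-297) = -5/4 + 490*(-1/297) = -5/4 - 490/297 = -3445/1188 ≈ -2.8998)
x*Z + 342 = -3445/1188*21 + 342 = -24115/396 + 342 = 111317/396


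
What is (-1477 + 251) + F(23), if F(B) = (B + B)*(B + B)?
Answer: 890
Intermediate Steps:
F(B) = 4*B² (F(B) = (2*B)*(2*B) = 4*B²)
(-1477 + 251) + F(23) = (-1477 + 251) + 4*23² = -1226 + 4*529 = -1226 + 2116 = 890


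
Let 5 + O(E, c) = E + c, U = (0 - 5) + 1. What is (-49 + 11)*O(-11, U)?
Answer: 760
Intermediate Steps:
U = -4 (U = -5 + 1 = -4)
O(E, c) = -5 + E + c (O(E, c) = -5 + (E + c) = -5 + E + c)
(-49 + 11)*O(-11, U) = (-49 + 11)*(-5 - 11 - 4) = -38*(-20) = 760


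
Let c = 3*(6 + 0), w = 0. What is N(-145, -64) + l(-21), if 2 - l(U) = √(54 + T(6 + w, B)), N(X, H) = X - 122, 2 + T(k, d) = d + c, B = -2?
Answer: -265 - 2*√17 ≈ -273.25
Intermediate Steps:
c = 18 (c = 3*6 = 18)
T(k, d) = 16 + d (T(k, d) = -2 + (d + 18) = -2 + (18 + d) = 16 + d)
N(X, H) = -122 + X
l(U) = 2 - 2*√17 (l(U) = 2 - √(54 + (16 - 2)) = 2 - √(54 + 14) = 2 - √68 = 2 - 2*√17)
N(-145, -64) + l(-21) = (-122 - 145) + (2 - 2*√17) = -267 + (2 - 2*√17) = -265 - 2*√17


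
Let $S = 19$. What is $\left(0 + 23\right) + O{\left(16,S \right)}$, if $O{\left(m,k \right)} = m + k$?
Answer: $58$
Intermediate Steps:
$O{\left(m,k \right)} = k + m$
$\left(0 + 23\right) + O{\left(16,S \right)} = \left(0 + 23\right) + \left(19 + 16\right) = 23 + 35 = 58$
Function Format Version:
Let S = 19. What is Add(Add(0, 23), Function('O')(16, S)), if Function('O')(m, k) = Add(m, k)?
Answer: 58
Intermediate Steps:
Function('O')(m, k) = Add(k, m)
Add(Add(0, 23), Function('O')(16, S)) = Add(Add(0, 23), Add(19, 16)) = Add(23, 35) = 58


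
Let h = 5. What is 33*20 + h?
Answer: 665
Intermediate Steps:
33*20 + h = 33*20 + 5 = 660 + 5 = 665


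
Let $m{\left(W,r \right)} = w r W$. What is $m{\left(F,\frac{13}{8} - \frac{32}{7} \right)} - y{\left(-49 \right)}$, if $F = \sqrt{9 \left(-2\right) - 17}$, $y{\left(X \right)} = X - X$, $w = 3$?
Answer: $- \frac{495 i \sqrt{35}}{56} \approx - 52.294 i$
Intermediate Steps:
$y{\left(X \right)} = 0$
$F = i \sqrt{35}$ ($F = \sqrt{-18 - 17} = \sqrt{-35} = i \sqrt{35} \approx 5.9161 i$)
$m{\left(W,r \right)} = 3 W r$ ($m{\left(W,r \right)} = 3 r W = 3 W r$)
$m{\left(F,\frac{13}{8} - \frac{32}{7} \right)} - y{\left(-49 \right)} = 3 i \sqrt{35} \left(\frac{13}{8} - \frac{32}{7}\right) - 0 = 3 i \sqrt{35} \left(13 \cdot \frac{1}{8} - \frac{32}{7}\right) + 0 = 3 i \sqrt{35} \left(\frac{13}{8} - \frac{32}{7}\right) + 0 = 3 i \sqrt{35} \left(- \frac{165}{56}\right) + 0 = - \frac{495 i \sqrt{35}}{56} + 0 = - \frac{495 i \sqrt{35}}{56}$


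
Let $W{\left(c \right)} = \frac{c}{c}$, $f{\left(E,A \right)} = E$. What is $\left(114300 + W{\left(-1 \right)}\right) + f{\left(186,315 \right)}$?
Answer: $114487$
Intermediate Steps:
$W{\left(c \right)} = 1$
$\left(114300 + W{\left(-1 \right)}\right) + f{\left(186,315 \right)} = \left(114300 + 1\right) + 186 = 114301 + 186 = 114487$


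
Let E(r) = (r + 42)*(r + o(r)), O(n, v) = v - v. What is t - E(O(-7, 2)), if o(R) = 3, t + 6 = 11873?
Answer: 11741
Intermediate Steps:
t = 11867 (t = -6 + 11873 = 11867)
O(n, v) = 0
E(r) = (3 + r)*(42 + r) (E(r) = (r + 42)*(r + 3) = (42 + r)*(3 + r) = (3 + r)*(42 + r))
t - E(O(-7, 2)) = 11867 - (126 + 0² + 45*0) = 11867 - (126 + 0 + 0) = 11867 - 1*126 = 11867 - 126 = 11741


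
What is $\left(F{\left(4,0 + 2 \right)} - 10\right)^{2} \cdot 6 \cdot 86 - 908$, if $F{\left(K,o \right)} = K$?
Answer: $17668$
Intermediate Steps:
$\left(F{\left(4,0 + 2 \right)} - 10\right)^{2} \cdot 6 \cdot 86 - 908 = \left(4 - 10\right)^{2} \cdot 6 \cdot 86 - 908 = \left(-6\right)^{2} \cdot 516 - 908 = 36 \cdot 516 - 908 = 18576 - 908 = 17668$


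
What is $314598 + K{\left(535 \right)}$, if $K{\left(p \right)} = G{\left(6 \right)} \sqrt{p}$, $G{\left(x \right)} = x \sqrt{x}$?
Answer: $314598 + 6 \sqrt{3210} \approx 3.1494 \cdot 10^{5}$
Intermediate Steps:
$G{\left(x \right)} = x^{\frac{3}{2}}$
$K{\left(p \right)} = 6 \sqrt{6} \sqrt{p}$ ($K{\left(p \right)} = 6^{\frac{3}{2}} \sqrt{p} = 6 \sqrt{6} \sqrt{p}$)
$314598 + K{\left(535 \right)} = 314598 + 6 \sqrt{6} \sqrt{535} = 314598 + 6 \sqrt{3210}$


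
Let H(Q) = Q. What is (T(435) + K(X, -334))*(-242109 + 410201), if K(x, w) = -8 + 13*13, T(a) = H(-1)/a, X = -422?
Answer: 11772155128/435 ≈ 2.7062e+7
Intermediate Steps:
T(a) = -1/a
K(x, w) = 161 (K(x, w) = -8 + 169 = 161)
(T(435) + K(X, -334))*(-242109 + 410201) = (-1/435 + 161)*(-242109 + 410201) = (-1*1/435 + 161)*168092 = (-1/435 + 161)*168092 = (70034/435)*168092 = 11772155128/435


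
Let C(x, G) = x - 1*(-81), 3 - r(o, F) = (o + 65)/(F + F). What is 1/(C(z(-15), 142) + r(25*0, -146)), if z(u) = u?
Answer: 292/20213 ≈ 0.014446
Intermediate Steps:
r(o, F) = 3 - (65 + o)/(2*F) (r(o, F) = 3 - (o + 65)/(F + F) = 3 - (65 + o)/(2*F))
C(x, G) = 81 + x (C(x, G) = x + 81 = 81 + x)
1/(C(z(-15), 142) + r(25*0, -146)) = 1/((81 - 15) + (½)*(-65 - 25*0 + 6*(-146))/(-146)) = 1/(66 + (½)*(-1/146)*(-65 - 1*0 - 876)) = 1/(66 + (½)*(-1/146)*(-65 + 0 - 876)) = 1/(66 + (½)*(-1/146)*(-941)) = 1/(66 + 941/292) = 1/(20213/292) = 292/20213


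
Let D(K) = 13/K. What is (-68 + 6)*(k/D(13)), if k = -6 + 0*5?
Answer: 372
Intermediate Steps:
k = -6 (k = -6 + 0 = -6)
(-68 + 6)*(k/D(13)) = (-68 + 6)*(-6/1) = -(-372)/(13*(1/13)) = -(-372)/1 = -(-372) = -62*(-6) = 372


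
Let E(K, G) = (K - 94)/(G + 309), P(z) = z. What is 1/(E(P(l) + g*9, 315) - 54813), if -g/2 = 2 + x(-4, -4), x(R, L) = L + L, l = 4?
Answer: -104/5700549 ≈ -1.8244e-5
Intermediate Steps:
x(R, L) = 2*L
g = 12 (g = -2*(2 + 2*(-4)) = -2*(2 - 8) = -2*(-6) = 12)
E(K, G) = (-94 + K)/(309 + G)
1/(E(P(l) + g*9, 315) - 54813) = 1/((-94 + (4 + 12*9))/(309 + 315) - 54813) = 1/((-94 + (4 + 108))/624 - 54813) = 1/((-94 + 112)/624 - 54813) = 1/((1/624)*18 - 54813) = 1/(3/104 - 54813) = 1/(-5700549/104) = -104/5700549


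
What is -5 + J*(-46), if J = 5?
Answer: -235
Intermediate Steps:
-5 + J*(-46) = -5 + 5*(-46) = -5 - 230 = -235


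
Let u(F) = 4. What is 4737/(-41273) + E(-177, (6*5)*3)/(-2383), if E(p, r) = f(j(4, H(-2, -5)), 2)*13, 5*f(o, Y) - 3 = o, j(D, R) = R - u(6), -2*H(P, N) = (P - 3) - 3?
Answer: -58051002/491767795 ≈ -0.11805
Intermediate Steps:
H(P, N) = 3 - P/2 (H(P, N) = -((P - 3) - 3)/2 = -((-3 + P) - 3)/2 = -(-6 + P)/2 = 3 - P/2)
j(D, R) = -4 + R (j(D, R) = R - 1*4 = R - 4 = -4 + R)
f(o, Y) = 3/5 + o/5
E(p, r) = 39/5 (E(p, r) = (3/5 + (-4 + (3 - 1/2*(-2)))/5)*13 = (3/5 + (-4 + (3 + 1))/5)*13 = (3/5 + (-4 + 4)/5)*13 = (3/5 + (1/5)*0)*13 = (3/5 + 0)*13 = (3/5)*13 = 39/5)
4737/(-41273) + E(-177, (6*5)*3)/(-2383) = 4737/(-41273) + (39/5)/(-2383) = 4737*(-1/41273) + (39/5)*(-1/2383) = -4737/41273 - 39/11915 = -58051002/491767795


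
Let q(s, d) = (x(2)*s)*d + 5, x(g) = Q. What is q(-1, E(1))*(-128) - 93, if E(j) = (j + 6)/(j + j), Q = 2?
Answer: 163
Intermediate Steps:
x(g) = 2
E(j) = (6 + j)/(2*j) (E(j) = (6 + j)/((2*j)) = (6 + j)*(1/(2*j)) = (6 + j)/(2*j))
q(s, d) = 5 + 2*d*s (q(s, d) = (2*s)*d + 5 = 2*d*s + 5 = 5 + 2*d*s)
q(-1, E(1))*(-128) - 93 = (5 + 2*((1/2)*(6 + 1)/1)*(-1))*(-128) - 93 = (5 + 2*((1/2)*1*7)*(-1))*(-128) - 93 = (5 + 2*(7/2)*(-1))*(-128) - 93 = (5 - 7)*(-128) - 93 = -2*(-128) - 93 = 256 - 93 = 163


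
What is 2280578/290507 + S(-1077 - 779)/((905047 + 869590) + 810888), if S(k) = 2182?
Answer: 5897125319724/751113111175 ≈ 7.8512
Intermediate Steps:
2280578/290507 + S(-1077 - 779)/((905047 + 869590) + 810888) = 2280578/290507 + 2182/((905047 + 869590) + 810888) = 2280578*(1/290507) + 2182/(1774637 + 810888) = 2280578/290507 + 2182/2585525 = 5897125319724/751113111175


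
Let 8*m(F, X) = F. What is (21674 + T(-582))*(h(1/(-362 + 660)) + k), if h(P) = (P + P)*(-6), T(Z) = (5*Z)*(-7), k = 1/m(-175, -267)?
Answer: -94262648/26075 ≈ -3615.1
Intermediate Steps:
m(F, X) = F/8
k = -8/175 (k = 1/((⅛)*(-175)) = 1/(-175/8) = -8/175 ≈ -0.045714)
T(Z) = -35*Z
h(P) = -12*P (h(P) = (2*P)*(-6) = -12*P)
(21674 + T(-582))*(h(1/(-362 + 660)) + k) = (21674 - 35*(-582))*(-12/(-362 + 660) - 8/175) = (21674 + 20370)*(-12/298 - 8/175) = 42044*(-12*1/298 - 8/175) = 42044*(-6/149 - 8/175) = 42044*(-2242/26075) = -94262648/26075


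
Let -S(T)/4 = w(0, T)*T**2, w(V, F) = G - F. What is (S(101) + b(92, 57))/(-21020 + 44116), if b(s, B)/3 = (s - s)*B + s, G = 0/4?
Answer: 515185/2887 ≈ 178.45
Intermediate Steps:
G = 0 (G = 0*(1/4) = 0)
b(s, B) = 3*s (b(s, B) = 3*((s - s)*B + s) = 3*(0*B + s) = 3*(0 + s) = 3*s)
w(V, F) = -F (w(V, F) = 0 - F = -F)
S(T) = 4*T**3 (S(T) = -4*(-T)*T**2 = -(-4)*T**3 = 4*T**3)
(S(101) + b(92, 57))/(-21020 + 44116) = (4*101**3 + 3*92)/(-21020 + 44116) = (4*1030301 + 276)/23096 = (4121204 + 276)*(1/23096) = 4121480*(1/23096) = 515185/2887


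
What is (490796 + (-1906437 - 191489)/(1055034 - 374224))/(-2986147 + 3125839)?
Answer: 167068363417/47551855260 ≈ 3.5134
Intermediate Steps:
(490796 + (-1906437 - 191489)/(1055034 - 374224))/(-2986147 + 3125839) = (490796 - 2097926/680810)/139692 = (490796 - 2097926*1/680810)*(1/139692) = (490796 - 1048963/340405)*(1/139692) = (167068363417/340405)*(1/139692) = 167068363417/47551855260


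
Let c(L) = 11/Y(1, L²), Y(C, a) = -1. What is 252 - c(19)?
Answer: 263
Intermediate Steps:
c(L) = -11 (c(L) = 11/(-1) = 11*(-1) = -11)
252 - c(19) = 252 - 1*(-11) = 252 + 11 = 263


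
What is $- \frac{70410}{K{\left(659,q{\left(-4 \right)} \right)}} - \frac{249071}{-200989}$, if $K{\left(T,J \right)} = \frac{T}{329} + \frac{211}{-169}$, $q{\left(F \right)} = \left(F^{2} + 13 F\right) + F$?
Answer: $- \frac{131139105975483}{1405315088} \approx -93317.0$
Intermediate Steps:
$q{\left(F \right)} = F^{2} + 14 F$
$K{\left(T,J \right)} = - \frac{211}{169} + \frac{T}{329}$ ($K{\left(T,J \right)} = T \frac{1}{329} + 211 \left(- \frac{1}{169}\right) = \frac{T}{329} - \frac{211}{169} = - \frac{211}{169} + \frac{T}{329}$)
$- \frac{70410}{K{\left(659,q{\left(-4 \right)} \right)}} - \frac{249071}{-200989} = - \frac{70410}{- \frac{211}{169} + \frac{1}{329} \cdot 659} - \frac{249071}{-200989} = - \frac{70410}{- \frac{211}{169} + \frac{659}{329}} - - \frac{249071}{200989} = - \frac{70410}{\frac{41952}{55601}} + \frac{249071}{200989} = \left(-70410\right) \frac{55601}{41952} + \frac{249071}{200989} = - \frac{652477735}{6992} + \frac{249071}{200989} = - \frac{131139105975483}{1405315088}$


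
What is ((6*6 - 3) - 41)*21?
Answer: -168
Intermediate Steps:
((6*6 - 3) - 41)*21 = ((36 - 3) - 41)*21 = (33 - 41)*21 = -8*21 = -168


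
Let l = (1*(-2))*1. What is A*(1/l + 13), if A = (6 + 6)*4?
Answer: 600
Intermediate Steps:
l = -2 (l = -2*1 = -2)
A = 48 (A = 12*4 = 48)
A*(1/l + 13) = 48*(1/(-2) + 13) = 48*(-½ + 13) = 48*(25/2) = 600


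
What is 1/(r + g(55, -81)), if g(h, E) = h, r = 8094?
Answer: 1/8149 ≈ 0.00012271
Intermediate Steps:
1/(r + g(55, -81)) = 1/(8094 + 55) = 1/8149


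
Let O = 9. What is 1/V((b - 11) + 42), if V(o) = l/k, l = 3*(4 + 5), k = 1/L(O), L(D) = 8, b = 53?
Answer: 1/216 ≈ 0.0046296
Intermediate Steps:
k = ⅛ (k = 1/8 = ⅛ ≈ 0.12500)
l = 27 (l = 3*9 = 27)
V(o) = 216 (V(o) = 27/(⅛) = 27*8 = 216)
1/V((b - 11) + 42) = 1/216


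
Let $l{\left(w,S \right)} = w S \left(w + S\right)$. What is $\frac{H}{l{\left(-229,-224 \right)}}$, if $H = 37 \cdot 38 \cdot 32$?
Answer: $- \frac{1406}{726159} \approx -0.0019362$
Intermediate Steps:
$l{\left(w,S \right)} = S w \left(S + w\right)$
$H = 44992$ ($H = 1406 \cdot 32 = 44992$)
$\frac{H}{l{\left(-229,-224 \right)}} = \frac{44992}{\left(-224\right) \left(-229\right) \left(-224 - 229\right)} = \frac{44992}{\left(-224\right) \left(-229\right) \left(-453\right)} = \frac{44992}{-23237088} = 44992 \left(- \frac{1}{23237088}\right) = - \frac{1406}{726159}$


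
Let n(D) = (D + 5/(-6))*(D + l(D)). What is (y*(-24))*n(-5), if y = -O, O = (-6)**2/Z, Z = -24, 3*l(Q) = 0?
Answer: -1050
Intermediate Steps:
l(Q) = 0 (l(Q) = (1/3)*0 = 0)
n(D) = D*(-5/6 + D) (n(D) = (D + 5/(-6))*(D + 0) = (D + 5*(-1/6))*D = (D - 5/6)*D = (-5/6 + D)*D = D*(-5/6 + D))
O = -3/2 (O = (-6)**2/(-24) = 36*(-1/24) = -3/2 ≈ -1.5000)
y = 3/2 (y = -1*(-3/2) = 3/2 ≈ 1.5000)
(y*(-24))*n(-5) = ((3/2)*(-24))*((1/6)*(-5)*(-5 + 6*(-5))) = -6*(-5)*(-5 - 30) = -6*(-5)*(-35) = -36*175/6 = -1050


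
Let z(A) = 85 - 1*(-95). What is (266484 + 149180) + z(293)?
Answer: 415844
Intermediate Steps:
z(A) = 180 (z(A) = 85 + 95 = 180)
(266484 + 149180) + z(293) = (266484 + 149180) + 180 = 415664 + 180 = 415844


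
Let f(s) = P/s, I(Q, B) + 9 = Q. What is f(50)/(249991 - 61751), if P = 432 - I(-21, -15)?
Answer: 231/4706000 ≈ 4.9086e-5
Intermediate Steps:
I(Q, B) = -9 + Q
P = 462 (P = 432 - (-9 - 21) = 432 - 1*(-30) = 432 + 30 = 462)
f(s) = 462/s
f(50)/(249991 - 61751) = (462/50)/(249991 - 61751) = (462*(1/50))/188240 = (231/25)*(1/188240) = 231/4706000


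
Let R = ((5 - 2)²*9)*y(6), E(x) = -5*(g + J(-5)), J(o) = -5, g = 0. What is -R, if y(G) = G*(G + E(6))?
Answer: -15066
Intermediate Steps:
E(x) = 25 (E(x) = -5*(0 - 5) = -5*(-5) = 25)
y(G) = G*(25 + G) (y(G) = G*(G + 25) = G*(25 + G))
R = 15066 (R = ((5 - 2)²*9)*(6*(25 + 6)) = (3²*9)*(6*31) = (9*9)*186 = 81*186 = 15066)
-R = -1*15066 = -15066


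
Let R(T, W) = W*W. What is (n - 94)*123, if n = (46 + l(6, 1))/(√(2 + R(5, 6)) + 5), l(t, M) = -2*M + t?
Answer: -181056/13 + 6150*√38/13 ≈ -11011.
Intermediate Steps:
R(T, W) = W²
l(t, M) = t - 2*M
n = 50/(5 + √38) (n = (46 + (6 - 2*1))/(√(2 + 6²) + 5) = (46 + (6 - 2))/(√(2 + 36) + 5) = (46 + 4)/(√38 + 5) = 50/(5 + √38) ≈ 4.4785)
(n - 94)*123 = ((-250/13 + 50*√38/13) - 94)*123 = (-1472/13 + 50*√38/13)*123 = -181056/13 + 6150*√38/13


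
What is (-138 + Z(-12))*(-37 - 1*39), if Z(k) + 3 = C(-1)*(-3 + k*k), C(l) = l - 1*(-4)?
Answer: -21432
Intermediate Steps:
C(l) = 4 + l (C(l) = l + 4 = 4 + l)
Z(k) = -12 + 3*k² (Z(k) = -3 + (4 - 1)*(-3 + k*k) = -3 + 3*(-3 + k²) = -3 + (-9 + 3*k²) = -12 + 3*k²)
(-138 + Z(-12))*(-37 - 1*39) = (-138 + (-12 + 3*(-12)²))*(-37 - 1*39) = (-138 + (-12 + 3*144))*(-37 - 39) = (-138 + (-12 + 432))*(-76) = (-138 + 420)*(-76) = 282*(-76) = -21432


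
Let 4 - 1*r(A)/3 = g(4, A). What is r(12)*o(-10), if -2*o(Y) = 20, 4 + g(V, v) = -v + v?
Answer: -240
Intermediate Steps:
g(V, v) = -4 (g(V, v) = -4 + (-v + v) = -4 + 0 = -4)
r(A) = 24 (r(A) = 12 - 3*(-4) = 12 + 12 = 24)
o(Y) = -10 (o(Y) = -½*20 = -10)
r(12)*o(-10) = 24*(-10) = -240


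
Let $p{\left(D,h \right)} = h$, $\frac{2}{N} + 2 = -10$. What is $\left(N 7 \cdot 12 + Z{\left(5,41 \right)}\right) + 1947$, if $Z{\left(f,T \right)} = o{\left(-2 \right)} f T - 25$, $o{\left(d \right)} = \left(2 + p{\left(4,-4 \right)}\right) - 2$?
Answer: $1088$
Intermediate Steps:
$N = - \frac{1}{6}$ ($N = \frac{2}{-2 - 10} = \frac{2}{-12} = 2 \left(- \frac{1}{12}\right) = - \frac{1}{6} \approx -0.16667$)
$o{\left(d \right)} = -4$ ($o{\left(d \right)} = \left(2 - 4\right) - 2 = -2 - 2 = -4$)
$Z{\left(f,T \right)} = -25 - 4 T f$ ($Z{\left(f,T \right)} = - 4 f T - 25 = - 4 T f - 25 = -25 - 4 T f$)
$\left(N 7 \cdot 12 + Z{\left(5,41 \right)}\right) + 1947 = \left(\left(- \frac{1}{6}\right) 7 \cdot 12 - \left(25 + 164 \cdot 5\right)\right) + 1947 = \left(\left(- \frac{7}{6}\right) 12 - 845\right) + 1947 = \left(-14 - 845\right) + 1947 = -859 + 1947 = 1088$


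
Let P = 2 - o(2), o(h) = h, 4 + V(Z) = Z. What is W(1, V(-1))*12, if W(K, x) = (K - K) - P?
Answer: 0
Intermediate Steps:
V(Z) = -4 + Z
P = 0 (P = 2 - 1*2 = 2 - 2 = 0)
W(K, x) = 0 (W(K, x) = (K - K) - 1*0 = 0 + 0 = 0)
W(1, V(-1))*12 = 0*12 = 0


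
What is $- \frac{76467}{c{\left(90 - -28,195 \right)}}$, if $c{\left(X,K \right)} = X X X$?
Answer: $- \frac{76467}{1643032} \approx -0.04654$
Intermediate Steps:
$c{\left(X,K \right)} = X^{3}$ ($c{\left(X,K \right)} = X^{2} X = X^{3}$)
$- \frac{76467}{c{\left(90 - -28,195 \right)}} = - \frac{76467}{\left(90 - -28\right)^{3}} = - \frac{76467}{\left(90 + 28\right)^{3}} = - \frac{76467}{118^{3}} = - \frac{76467}{1643032}$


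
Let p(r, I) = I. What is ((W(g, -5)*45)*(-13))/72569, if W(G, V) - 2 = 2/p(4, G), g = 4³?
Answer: -38025/2322208 ≈ -0.016374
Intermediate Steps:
g = 64
W(G, V) = 2 + 2/G
((W(g, -5)*45)*(-13))/72569 = (((2 + 2/64)*45)*(-13))/72569 = (((2 + 2*(1/64))*45)*(-13))*(1/72569) = (((2 + 1/32)*45)*(-13))*(1/72569) = (((65/32)*45)*(-13))*(1/72569) = ((2925/32)*(-13))*(1/72569) = -38025/32*1/72569 = -38025/2322208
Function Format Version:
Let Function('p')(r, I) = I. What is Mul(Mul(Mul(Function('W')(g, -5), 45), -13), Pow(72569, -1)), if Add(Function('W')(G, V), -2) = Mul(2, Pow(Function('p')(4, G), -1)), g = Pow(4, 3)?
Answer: Rational(-38025, 2322208) ≈ -0.016374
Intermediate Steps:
g = 64
Function('W')(G, V) = Add(2, Mul(2, Pow(G, -1)))
Mul(Mul(Mul(Function('W')(g, -5), 45), -13), Pow(72569, -1)) = Mul(Mul(Mul(Add(2, Mul(2, Pow(64, -1))), 45), -13), Pow(72569, -1)) = Mul(Mul(Mul(Add(2, Mul(2, Rational(1, 64))), 45), -13), Rational(1, 72569)) = Mul(Mul(Mul(Add(2, Rational(1, 32)), 45), -13), Rational(1, 72569)) = Mul(Mul(Mul(Rational(65, 32), 45), -13), Rational(1, 72569)) = Mul(Mul(Rational(2925, 32), -13), Rational(1, 72569)) = Mul(Rational(-38025, 32), Rational(1, 72569)) = Rational(-38025, 2322208)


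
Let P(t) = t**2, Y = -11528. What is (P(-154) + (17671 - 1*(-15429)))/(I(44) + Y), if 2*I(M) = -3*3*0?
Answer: -7102/1441 ≈ -4.9285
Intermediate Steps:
I(M) = 0 (I(M) = (-3*3*0)/2 = (-9*0)/2 = (1/2)*0 = 0)
(P(-154) + (17671 - 1*(-15429)))/(I(44) + Y) = ((-154)**2 + (17671 - 1*(-15429)))/(0 - 11528) = (23716 + (17671 + 15429))/(-11528) = (23716 + 33100)*(-1/11528) = 56816*(-1/11528) = -7102/1441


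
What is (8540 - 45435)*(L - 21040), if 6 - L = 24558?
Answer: 1682116840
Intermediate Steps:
L = -24552 (L = 6 - 1*24558 = 6 - 24558 = -24552)
(8540 - 45435)*(L - 21040) = (8540 - 45435)*(-24552 - 21040) = -36895*(-45592) = 1682116840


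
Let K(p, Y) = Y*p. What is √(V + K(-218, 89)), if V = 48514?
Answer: 2*√7278 ≈ 170.62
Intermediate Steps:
√(V + K(-218, 89)) = √(48514 + 89*(-218)) = √(48514 - 19402) = √29112 = 2*√7278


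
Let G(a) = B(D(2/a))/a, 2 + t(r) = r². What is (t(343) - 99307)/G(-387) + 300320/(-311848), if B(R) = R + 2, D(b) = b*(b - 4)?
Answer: -2959765379363510/842652277 ≈ -3.5124e+6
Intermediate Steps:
t(r) = -2 + r²
D(b) = b*(-4 + b)
B(R) = 2 + R
G(a) = (2 + 2*(-4 + 2/a)/a)/a (G(a) = (2 + (2/a)*(-4 + 2/a))/a = (2 + 2*(-4 + 2/a)/a)/a)
(t(343) - 99307)/G(-387) + 300320/(-311848) = ((-2 + 343²) - 99307)/((2*(2 + (-387)² - 4*(-387))/(-387)³)) + 300320/(-311848) = ((-2 + 117649) - 99307)/((2*(-1/57960603)*(2 + 149769 + 1548))) + 300320*(-1/311848) = (117647 - 99307)/((2*(-1/57960603)*151319)) - 37540/38981 = 18340/(-302638/57960603) - 37540/38981 = 18340*(-57960603/302638) - 37540/38981 = -75928389930/21617 - 37540/38981 = -2959765379363510/842652277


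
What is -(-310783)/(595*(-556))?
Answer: -310783/330820 ≈ -0.93943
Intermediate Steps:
-(-310783)/(595*(-556)) = -(-310783)/(-330820) = -(-310783)*(-1)/330820 = -1*310783/330820 = -310783/330820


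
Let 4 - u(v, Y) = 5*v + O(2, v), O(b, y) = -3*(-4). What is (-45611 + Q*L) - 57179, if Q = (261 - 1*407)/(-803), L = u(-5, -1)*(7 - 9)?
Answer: -1130758/11 ≈ -1.0280e+5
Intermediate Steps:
O(b, y) = 12
u(v, Y) = -8 - 5*v (u(v, Y) = 4 - (5*v + 12) = 4 - (12 + 5*v) = 4 + (-12 - 5*v) = -8 - 5*v)
L = -34 (L = (-8 - 5*(-5))*(7 - 9) = (-8 + 25)*(-2) = 17*(-2) = -34)
Q = 2/11 (Q = (261 - 407)*(-1/803) = -146*(-1/803) = 2/11 ≈ 0.18182)
(-45611 + Q*L) - 57179 = (-45611 + (2/11)*(-34)) - 57179 = (-45611 - 68/11) - 57179 = -501789/11 - 57179 = -1130758/11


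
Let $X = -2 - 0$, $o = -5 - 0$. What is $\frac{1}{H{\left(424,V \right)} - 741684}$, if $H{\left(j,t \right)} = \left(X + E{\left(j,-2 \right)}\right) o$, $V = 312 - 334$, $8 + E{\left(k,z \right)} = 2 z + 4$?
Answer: $- \frac{1}{741634} \approx -1.3484 \cdot 10^{-6}$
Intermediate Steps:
$E{\left(k,z \right)} = -4 + 2 z$ ($E{\left(k,z \right)} = -8 + \left(2 z + 4\right) = -8 + \left(4 + 2 z\right) = -4 + 2 z$)
$o = -5$ ($o = -5 + 0 = -5$)
$V = -22$
$X = -2$ ($X = -2 + 0 = -2$)
$H{\left(j,t \right)} = 50$ ($H{\left(j,t \right)} = \left(-2 + \left(-4 + 2 \left(-2\right)\right)\right) \left(-5\right) = \left(-2 - 8\right) \left(-5\right) = \left(-10\right) \left(-5\right) = 50$)
$\frac{1}{H{\left(424,V \right)} - 741684} = \frac{1}{50 - 741684} = \frac{1}{-741634} = - \frac{1}{741634}$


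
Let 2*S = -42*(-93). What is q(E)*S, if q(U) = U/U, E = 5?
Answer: 1953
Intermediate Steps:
q(U) = 1
S = 1953 (S = (-42*(-93))/2 = (½)*3906 = 1953)
q(E)*S = 1*1953 = 1953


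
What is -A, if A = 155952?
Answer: -155952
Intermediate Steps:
-A = -1*155952 = -155952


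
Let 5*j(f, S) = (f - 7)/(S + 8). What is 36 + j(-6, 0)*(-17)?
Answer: 1661/40 ≈ 41.525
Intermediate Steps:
j(f, S) = (-7 + f)/(5*(8 + S)) (j(f, S) = ((f - 7)/(S + 8))/5 = ((-7 + f)/(8 + S))/5 = (-7 + f)/(5*(8 + S)))
36 + j(-6, 0)*(-17) = 36 + ((-7 - 6)/(5*(8 + 0)))*(-17) = 36 + ((⅕)*(-13)/8)*(-17) = 36 + ((⅕)*(⅛)*(-13))*(-17) = 36 - 13/40*(-17) = 36 + 221/40 = 1661/40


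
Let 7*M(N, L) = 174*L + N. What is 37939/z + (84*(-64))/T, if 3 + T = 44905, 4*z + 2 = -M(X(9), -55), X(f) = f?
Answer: 23823855356/214339697 ≈ 111.15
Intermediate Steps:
M(N, L) = N/7 + 174*L/7 (M(N, L) = (174*L + N)/7 = (N + 174*L)/7 = N/7 + 174*L/7)
z = 9547/28 (z = -½ + (-((⅐)*9 + (174/7)*(-55)))/4 = -½ + (-(9/7 - 9570/7))/4 = -½ + (-1*(-9561/7))/4 = -½ + (¼)*(9561/7) = -½ + 9561/28 = 9547/28 ≈ 340.96)
T = 44902 (T = -3 + 44905 = 44902)
37939/z + (84*(-64))/T = 37939/(9547/28) + (84*(-64))/44902 = 37939*(28/9547) - 5376*1/44902 = 1062292/9547 - 2688/22451 = 23823855356/214339697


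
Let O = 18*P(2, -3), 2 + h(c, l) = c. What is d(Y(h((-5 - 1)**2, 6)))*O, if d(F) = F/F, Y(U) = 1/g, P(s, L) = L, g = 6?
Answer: -54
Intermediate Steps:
h(c, l) = -2 + c
Y(U) = 1/6
O = -54 (O = 18*(-3) = -54)
d(F) = 1
d(Y(h((-5 - 1)**2, 6)))*O = 1*(-54) = -54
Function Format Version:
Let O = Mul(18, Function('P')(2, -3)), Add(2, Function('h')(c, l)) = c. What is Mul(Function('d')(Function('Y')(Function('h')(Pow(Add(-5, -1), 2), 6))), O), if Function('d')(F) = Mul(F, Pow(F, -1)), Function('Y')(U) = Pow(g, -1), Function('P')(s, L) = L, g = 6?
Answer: -54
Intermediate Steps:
Function('h')(c, l) = Add(-2, c)
Function('Y')(U) = Rational(1, 6) (Function('Y')(U) = Pow(6, -1) = Rational(1, 6))
O = -54 (O = Mul(18, -3) = -54)
Function('d')(F) = 1
Mul(Function('d')(Function('Y')(Function('h')(Pow(Add(-5, -1), 2), 6))), O) = Mul(1, -54) = -54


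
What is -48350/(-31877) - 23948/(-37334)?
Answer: 1284244648/595047959 ≈ 2.1582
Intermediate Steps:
-48350/(-31877) - 23948/(-37334) = -48350*(-1/31877) - 23948*(-1/37334) = 48350/31877 + 11974/18667 = 1284244648/595047959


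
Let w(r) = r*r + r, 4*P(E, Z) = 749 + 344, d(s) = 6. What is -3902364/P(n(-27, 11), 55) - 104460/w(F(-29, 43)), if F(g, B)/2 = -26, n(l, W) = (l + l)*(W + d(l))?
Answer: -3459204341/241553 ≈ -14321.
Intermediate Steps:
n(l, W) = 2*l*(6 + W) (n(l, W) = (l + l)*(W + 6) = (2*l)*(6 + W) = 2*l*(6 + W))
P(E, Z) = 1093/4 (P(E, Z) = (749 + 344)/4 = (¼)*1093 = 1093/4)
F(g, B) = -52 (F(g, B) = 2*(-26) = -52)
w(r) = r + r² (w(r) = r² + r = r + r²)
-3902364/P(n(-27, 11), 55) - 104460/w(F(-29, 43)) = -3902364/1093/4 - 104460*(-1/(52*(1 - 52))) = -3902364*4/1093 - 104460/((-52*(-51))) = -15609456/1093 - 104460/2652 = -15609456/1093 - 104460*1/2652 = -15609456/1093 - 8705/221 = -3459204341/241553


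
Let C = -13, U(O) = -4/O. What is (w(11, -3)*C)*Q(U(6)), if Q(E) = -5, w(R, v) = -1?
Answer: -65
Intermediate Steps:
(w(11, -3)*C)*Q(U(6)) = -1*(-13)*(-5) = 13*(-5) = -65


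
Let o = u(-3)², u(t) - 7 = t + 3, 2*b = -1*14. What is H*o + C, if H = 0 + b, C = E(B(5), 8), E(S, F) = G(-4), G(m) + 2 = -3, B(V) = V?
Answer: -348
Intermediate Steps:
b = -7 (b = (-1*14)/2 = (½)*(-14) = -7)
u(t) = 10 + t (u(t) = 7 + (t + 3) = 7 + (3 + t) = 10 + t)
G(m) = -5 (G(m) = -2 - 3 = -5)
E(S, F) = -5
C = -5
H = -7 (H = 0 - 7 = -7)
o = 49 (o = (10 - 3)² = 7² = 49)
H*o + C = -7*49 - 5 = -343 - 5 = -348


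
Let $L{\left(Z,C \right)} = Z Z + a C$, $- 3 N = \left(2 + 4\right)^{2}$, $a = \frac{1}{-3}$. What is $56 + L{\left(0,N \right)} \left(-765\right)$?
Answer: $-3004$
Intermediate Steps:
$a = - \frac{1}{3} \approx -0.33333$
$N = -12$ ($N = - \frac{\left(2 + 4\right)^{2}}{3} = - \frac{6^{2}}{3} = \left(- \frac{1}{3}\right) 36 = -12$)
$L{\left(Z,C \right)} = Z^{2} - \frac{C}{3}$ ($L{\left(Z,C \right)} = Z Z - \frac{C}{3} = Z^{2} - \frac{C}{3}$)
$56 + L{\left(0,N \right)} \left(-765\right) = 56 + \left(0^{2} - -4\right) \left(-765\right) = 56 + \left(0 + 4\right) \left(-765\right) = 56 + 4 \left(-765\right) = 56 - 3060 = -3004$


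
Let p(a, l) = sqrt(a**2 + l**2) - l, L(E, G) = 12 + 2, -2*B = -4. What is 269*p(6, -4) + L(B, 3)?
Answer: 1090 + 538*sqrt(13) ≈ 3029.8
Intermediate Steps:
B = 2 (B = -1/2*(-4) = 2)
L(E, G) = 14
269*p(6, -4) + L(B, 3) = 269*(sqrt(6**2 + (-4)**2) - 1*(-4)) + 14 = 269*(sqrt(36 + 16) + 4) + 14 = 269*(sqrt(52) + 4) + 14 = 269*(2*sqrt(13) + 4) + 14 = 269*(4 + 2*sqrt(13)) + 14 = (1076 + 538*sqrt(13)) + 14 = 1090 + 538*sqrt(13)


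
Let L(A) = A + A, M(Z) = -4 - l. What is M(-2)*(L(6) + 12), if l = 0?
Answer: -96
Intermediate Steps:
M(Z) = -4 (M(Z) = -4 - 1*0 = -4 + 0 = -4)
L(A) = 2*A
M(-2)*(L(6) + 12) = -4*(2*6 + 12) = -4*(12 + 12) = -4*24 = -96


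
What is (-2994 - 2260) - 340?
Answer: -5594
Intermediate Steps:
(-2994 - 2260) - 340 = -5254 - 340 = -5594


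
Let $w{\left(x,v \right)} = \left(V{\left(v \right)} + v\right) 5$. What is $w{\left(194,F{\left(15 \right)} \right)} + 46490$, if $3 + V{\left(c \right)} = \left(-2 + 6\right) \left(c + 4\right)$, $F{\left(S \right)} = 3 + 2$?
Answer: $46680$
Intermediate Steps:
$F{\left(S \right)} = 5$
$V{\left(c \right)} = 13 + 4 c$ ($V{\left(c \right)} = -3 + \left(-2 + 6\right) \left(c + 4\right) = -3 + 4 \left(4 + c\right) = -3 + \left(16 + 4 c\right) = 13 + 4 c$)
$w{\left(x,v \right)} = 65 + 25 v$ ($w{\left(x,v \right)} = \left(\left(13 + 4 v\right) + v\right) 5 = \left(13 + 5 v\right) 5 = 65 + 25 v$)
$w{\left(194,F{\left(15 \right)} \right)} + 46490 = \left(65 + 25 \cdot 5\right) + 46490 = \left(65 + 125\right) + 46490 = 190 + 46490 = 46680$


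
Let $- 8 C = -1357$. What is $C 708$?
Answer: $\frac{240189}{2} \approx 1.2009 \cdot 10^{5}$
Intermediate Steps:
$C = \frac{1357}{8}$ ($C = \left(- \frac{1}{8}\right) \left(-1357\right) = \frac{1357}{8} \approx 169.63$)
$C 708 = \frac{1357}{8} \cdot 708 = \frac{240189}{2}$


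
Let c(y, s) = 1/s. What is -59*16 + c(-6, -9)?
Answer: -8497/9 ≈ -944.11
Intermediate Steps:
-59*16 + c(-6, -9) = -59*16 + 1/(-9) = -944 - 1/9 = -8497/9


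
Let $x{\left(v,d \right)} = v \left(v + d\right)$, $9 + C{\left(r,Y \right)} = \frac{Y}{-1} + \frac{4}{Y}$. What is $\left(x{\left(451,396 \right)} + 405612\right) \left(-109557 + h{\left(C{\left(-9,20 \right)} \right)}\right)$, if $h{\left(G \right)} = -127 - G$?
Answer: $- \frac{431827112084}{5} \approx -8.6365 \cdot 10^{10}$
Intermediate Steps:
$C{\left(r,Y \right)} = -9 - Y + \frac{4}{Y}$ ($C{\left(r,Y \right)} = -9 + \left(\frac{Y}{-1} + \frac{4}{Y}\right) = -9 + \left(Y \left(-1\right) + \frac{4}{Y}\right) = -9 - \left(Y - \frac{4}{Y}\right) = -9 - Y + \frac{4}{Y}$)
$x{\left(v,d \right)} = v \left(d + v\right)$
$\left(x{\left(451,396 \right)} + 405612\right) \left(-109557 + h{\left(C{\left(-9,20 \right)} \right)}\right) = \left(451 \left(396 + 451\right) + 405612\right) \left(-109557 - \left(118 - 20 + \frac{1}{5}\right)\right) = \left(451 \cdot 847 + 405612\right) \left(-109557 - \left(98 + \frac{1}{5}\right)\right) = \left(381997 + 405612\right) \left(-109557 - \frac{491}{5}\right) = 787609 \left(-109557 - \frac{491}{5}\right) = 787609 \left(- \frac{548276}{5}\right) = - \frac{431827112084}{5}$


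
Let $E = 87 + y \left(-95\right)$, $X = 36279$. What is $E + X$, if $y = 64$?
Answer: $30286$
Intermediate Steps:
$E = -5993$ ($E = 87 + 64 \left(-95\right) = 87 - 6080 = -5993$)
$E + X = -5993 + 36279 = 30286$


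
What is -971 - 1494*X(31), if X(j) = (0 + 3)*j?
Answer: -139913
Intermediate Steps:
X(j) = 3*j
-971 - 1494*X(31) = -971 - 4482*31 = -971 - 1494*93 = -971 - 138942 = -139913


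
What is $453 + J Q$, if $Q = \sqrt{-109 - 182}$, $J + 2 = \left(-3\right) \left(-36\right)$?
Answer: $453 + 106 i \sqrt{291} \approx 453.0 + 1808.2 i$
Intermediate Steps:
$J = 106$ ($J = -2 - -108 = -2 + 108 = 106$)
$Q = i \sqrt{291}$ ($Q = \sqrt{-291} = i \sqrt{291} \approx 17.059 i$)
$453 + J Q = 453 + 106 i \sqrt{291}$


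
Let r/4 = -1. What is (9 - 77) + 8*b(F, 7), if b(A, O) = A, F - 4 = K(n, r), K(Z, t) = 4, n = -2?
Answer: -4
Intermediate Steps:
r = -4 (r = 4*(-1) = -4)
F = 8 (F = 4 + 4 = 8)
(9 - 77) + 8*b(F, 7) = (9 - 77) + 8*8 = -68 + 64 = -4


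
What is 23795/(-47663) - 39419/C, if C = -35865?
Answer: 1025420122/1709433495 ≈ 0.59986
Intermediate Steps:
23795/(-47663) - 39419/C = 23795/(-47663) - 39419/(-35865) = 23795*(-1/47663) - 39419*(-1/35865) = -23795/47663 + 39419/35865 = 1025420122/1709433495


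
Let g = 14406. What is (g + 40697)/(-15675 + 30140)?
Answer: 55103/14465 ≈ 3.8094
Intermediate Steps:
(g + 40697)/(-15675 + 30140) = (14406 + 40697)/(-15675 + 30140) = 55103/14465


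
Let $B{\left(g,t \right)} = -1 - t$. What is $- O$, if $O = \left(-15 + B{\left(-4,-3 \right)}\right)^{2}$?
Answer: $-169$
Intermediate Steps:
$O = 169$ ($O = \left(-15 - -2\right)^{2} = \left(-15 + \left(-1 + 3\right)\right)^{2} = \left(-15 + 2\right)^{2} = \left(-13\right)^{2} = 169$)
$- O = \left(-1\right) 169 = -169$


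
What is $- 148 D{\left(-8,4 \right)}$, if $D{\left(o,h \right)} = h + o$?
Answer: $592$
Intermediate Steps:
$- 148 D{\left(-8,4 \right)} = - 148 \left(4 - 8\right) = \left(-148\right) \left(-4\right) = 592$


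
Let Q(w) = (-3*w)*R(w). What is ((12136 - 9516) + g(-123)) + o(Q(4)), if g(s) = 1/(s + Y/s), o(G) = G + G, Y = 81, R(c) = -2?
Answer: 13526719/5070 ≈ 2668.0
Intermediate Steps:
Q(w) = 6*w (Q(w) = -3*w*(-2) = 6*w)
o(G) = 2*G
g(s) = 1/(s + 81/s)
((12136 - 9516) + g(-123)) + o(Q(4)) = ((12136 - 9516) - 123/(81 + (-123)²)) + 2*(6*4) = (2620 - 123/(81 + 15129)) + 2*24 = (2620 - 123/15210) + 48 = (2620 - 123*1/15210) + 48 = (2620 - 41/5070) + 48 = 13283359/5070 + 48 = 13526719/5070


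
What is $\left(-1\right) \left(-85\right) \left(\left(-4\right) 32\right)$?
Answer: $-10880$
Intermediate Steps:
$\left(-1\right) \left(-85\right) \left(\left(-4\right) 32\right) = 85 \left(-128\right) = -10880$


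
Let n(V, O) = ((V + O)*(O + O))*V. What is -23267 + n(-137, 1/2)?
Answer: -9133/2 ≈ -4566.5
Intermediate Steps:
n(V, O) = 2*O*V*(O + V) (n(V, O) = ((O + V)*(2*O))*V = (2*O*(O + V))*V = 2*O*V*(O + V))
-23267 + n(-137, 1/2) = -23267 + 2*(-137)*(1/2 - 137)/2 = -23267 + 2*(½)*(-137)*(½ - 137) = -23267 + 2*(½)*(-137)*(-273/2) = -23267 + 37401/2 = -9133/2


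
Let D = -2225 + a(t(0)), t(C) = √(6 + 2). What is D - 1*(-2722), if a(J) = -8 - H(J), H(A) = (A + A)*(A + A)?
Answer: 457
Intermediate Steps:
t(C) = 2*√2 (t(C) = √8 = 2*√2)
H(A) = 4*A² (H(A) = (2*A)*(2*A) = 4*A²)
a(J) = -8 - 4*J²
D = -2265 (D = -2225 + (-8 - 4*(2*√2)²) = -2225 + (-8 - 4*8) = -2225 + (-8 - 32) = -2225 - 40 = -2265)
D - 1*(-2722) = -2265 - 1*(-2722) = -2265 + 2722 = 457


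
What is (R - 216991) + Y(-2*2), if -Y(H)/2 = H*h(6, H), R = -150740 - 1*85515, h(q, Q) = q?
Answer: -453198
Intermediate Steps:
R = -236255 (R = -150740 - 85515 = -236255)
Y(H) = -12*H (Y(H) = -2*H*6 = -12*H)
(R - 216991) + Y(-2*2) = (-236255 - 216991) - (-24)*2 = -453246 - 12*(-4) = -453246 + 48 = -453198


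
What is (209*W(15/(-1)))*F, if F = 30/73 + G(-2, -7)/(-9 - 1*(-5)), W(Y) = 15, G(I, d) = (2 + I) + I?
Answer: 416955/146 ≈ 2855.9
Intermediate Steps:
G(I, d) = 2 + 2*I
F = 133/146 (F = 30/73 + (2 + 2*(-2))/(-9 - 1*(-5)) = 30*(1/73) + (2 - 4)/(-9 + 5) = 30/73 - 2/(-4) = 30/73 - 2*(-¼) = 30/73 + ½ = 133/146 ≈ 0.91096)
(209*W(15/(-1)))*F = (209*15)*(133/146) = 3135*(133/146) = 416955/146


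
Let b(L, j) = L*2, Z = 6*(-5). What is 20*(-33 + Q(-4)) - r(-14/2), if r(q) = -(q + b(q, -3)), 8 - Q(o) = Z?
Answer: 79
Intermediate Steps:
Z = -30
b(L, j) = 2*L
Q(o) = 38 (Q(o) = 8 - 1*(-30) = 8 + 30 = 38)
r(q) = -3*q (r(q) = -(q + 2*q) = -3*q)
20*(-33 + Q(-4)) - r(-14/2) = 20*(-33 + 38) - (-3)*(-14/2) = 20*5 - (-3)*(-14/2) = 100 - (-3)*(-7*1) = 100 - (-3)*(-7) = 100 - 1*21 = 100 - 21 = 79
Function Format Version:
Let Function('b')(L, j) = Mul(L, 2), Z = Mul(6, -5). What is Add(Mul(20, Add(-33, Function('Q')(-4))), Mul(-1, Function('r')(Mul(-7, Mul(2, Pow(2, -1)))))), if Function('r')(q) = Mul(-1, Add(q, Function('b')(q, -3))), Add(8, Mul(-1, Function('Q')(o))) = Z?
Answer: 79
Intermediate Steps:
Z = -30
Function('b')(L, j) = Mul(2, L)
Function('Q')(o) = 38 (Function('Q')(o) = Add(8, Mul(-1, -30)) = Add(8, 30) = 38)
Function('r')(q) = Mul(-3, q) (Function('r')(q) = Mul(-1, Add(q, Mul(2, q))) = Mul(-1, Mul(3, q)) = Mul(-3, q))
Add(Mul(20, Add(-33, Function('Q')(-4))), Mul(-1, Function('r')(Mul(-7, Mul(2, Pow(2, -1)))))) = Add(Mul(20, Add(-33, 38)), Mul(-1, Mul(-3, Mul(-7, Mul(2, Pow(2, -1)))))) = Add(Mul(20, 5), Mul(-1, Mul(-3, Mul(-7, Mul(2, Rational(1, 2)))))) = Add(100, Mul(-1, Mul(-3, Mul(-7, 1)))) = Add(100, Mul(-1, Mul(-3, -7))) = Add(100, Mul(-1, 21)) = Add(100, -21) = 79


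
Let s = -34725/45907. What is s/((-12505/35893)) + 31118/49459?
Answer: 15901749054241/5678556296813 ≈ 2.8003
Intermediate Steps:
s = -34725/45907 (s = -34725*1/45907 = -34725/45907 ≈ -0.75642)
s/((-12505/35893)) + 31118/49459 = -34725/(45907*((-12505/35893))) + 31118/49459 = -34725/(45907*((-12505*1/35893))) + 31118*(1/49459) = -34725/(45907*(-12505/35893)) + 31118/49459 = -34725/45907*(-35893/12505) + 31118/49459 = 249276885/114813407 + 31118/49459 = 15901749054241/5678556296813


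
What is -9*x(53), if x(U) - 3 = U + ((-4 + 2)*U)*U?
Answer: 50058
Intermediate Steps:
x(U) = 3 + U - 2*U**2 (x(U) = 3 + (U + ((-4 + 2)*U)*U) = 3 + (U + (-2*U)*U) = 3 + (U - 2*U**2) = 3 + U - 2*U**2)
-9*x(53) = -9*(3 + 53 - 2*53**2) = -9*(3 + 53 - 2*2809) = -9*(3 + 53 - 5618) = -9*(-5562) = 50058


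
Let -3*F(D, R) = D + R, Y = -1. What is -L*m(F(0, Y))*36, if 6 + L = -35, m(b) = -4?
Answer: -5904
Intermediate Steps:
F(D, R) = -D/3 - R/3 (F(D, R) = -(D + R)/3 = -D/3 - R/3)
L = -41 (L = -6 - 35 = -41)
-L*m(F(0, Y))*36 = -(-41*(-4))*36 = -164*36 = -1*5904 = -5904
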